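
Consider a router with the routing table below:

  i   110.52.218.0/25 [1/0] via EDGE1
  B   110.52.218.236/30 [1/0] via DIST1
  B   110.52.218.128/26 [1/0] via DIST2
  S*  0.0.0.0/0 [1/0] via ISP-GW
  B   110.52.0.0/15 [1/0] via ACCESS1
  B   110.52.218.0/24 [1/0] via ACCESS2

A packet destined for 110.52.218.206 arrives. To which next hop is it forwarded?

ACCESS2

Routes whose prefix contains 110.52.218.206:
  0.0.0.0/0 (default, matches everything) -> ISP-GW
  110.52.0.0/15 (110.52.0.0 - 110.53.255.255) -> ACCESS1
  110.52.218.0/24 (110.52.218.0 - 110.52.218.255) -> ACCESS2
More-specific entries that do NOT match:
  110.52.218.236/30 (110.52.218.236 - 110.52.218.239) does not contain 110.52.218.206
  110.52.218.128/26 (110.52.218.128 - 110.52.218.191) does not contain 110.52.218.206
  110.52.218.0/25 (110.52.218.0 - 110.52.218.127) does not contain 110.52.218.206
Longest matching prefix is /24 -> next hop ACCESS2.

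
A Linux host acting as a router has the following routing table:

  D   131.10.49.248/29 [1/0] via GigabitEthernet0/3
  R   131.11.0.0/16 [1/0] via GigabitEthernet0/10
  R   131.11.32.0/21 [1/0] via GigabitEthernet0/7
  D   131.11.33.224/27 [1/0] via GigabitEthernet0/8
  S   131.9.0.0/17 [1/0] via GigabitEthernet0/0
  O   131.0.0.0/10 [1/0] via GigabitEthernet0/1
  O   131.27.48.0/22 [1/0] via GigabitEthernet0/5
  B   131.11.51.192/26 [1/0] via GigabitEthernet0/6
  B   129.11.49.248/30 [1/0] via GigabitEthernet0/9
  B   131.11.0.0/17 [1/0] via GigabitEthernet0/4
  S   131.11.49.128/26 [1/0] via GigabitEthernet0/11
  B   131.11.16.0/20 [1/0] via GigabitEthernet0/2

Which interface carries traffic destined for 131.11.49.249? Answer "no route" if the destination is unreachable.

GigabitEthernet0/4

Routes whose prefix contains 131.11.49.249:
  131.0.0.0/10 (131.0.0.0 - 131.63.255.255) -> GigabitEthernet0/1
  131.11.0.0/16 (131.11.0.0 - 131.11.255.255) -> GigabitEthernet0/10
  131.11.0.0/17 (131.11.0.0 - 131.11.127.255) -> GigabitEthernet0/4
More-specific entries that do NOT match:
  129.11.49.248/30 (129.11.49.248 - 129.11.49.251) does not contain 131.11.49.249
  131.10.49.248/29 (131.10.49.248 - 131.10.49.255) does not contain 131.11.49.249
  131.11.33.224/27 (131.11.33.224 - 131.11.33.255) does not contain 131.11.49.249
  131.11.51.192/26 (131.11.51.192 - 131.11.51.255) does not contain 131.11.49.249
  131.11.49.128/26 (131.11.49.128 - 131.11.49.191) does not contain 131.11.49.249
  131.27.48.0/22 (131.27.48.0 - 131.27.51.255) does not contain 131.11.49.249
  131.11.32.0/21 (131.11.32.0 - 131.11.39.255) does not contain 131.11.49.249
  131.11.16.0/20 (131.11.16.0 - 131.11.31.255) does not contain 131.11.49.249
Longest matching prefix is /17 -> interface GigabitEthernet0/4.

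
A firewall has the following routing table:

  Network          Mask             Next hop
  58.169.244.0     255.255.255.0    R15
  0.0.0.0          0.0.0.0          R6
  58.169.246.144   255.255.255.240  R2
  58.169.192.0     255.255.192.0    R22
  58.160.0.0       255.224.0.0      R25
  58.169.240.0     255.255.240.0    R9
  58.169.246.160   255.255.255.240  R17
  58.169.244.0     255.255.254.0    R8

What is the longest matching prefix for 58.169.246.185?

58.169.240.0/20

Entries matching 58.169.246.185:
  0.0.0.0/0 (default, matches everything)
  58.160.0.0/11 (58.160.0.0 - 58.191.255.255)
  58.169.192.0/18 (58.169.192.0 - 58.169.255.255)
  58.169.240.0/20 (58.169.240.0 - 58.169.255.255)
Most specific is 58.169.240.0/20.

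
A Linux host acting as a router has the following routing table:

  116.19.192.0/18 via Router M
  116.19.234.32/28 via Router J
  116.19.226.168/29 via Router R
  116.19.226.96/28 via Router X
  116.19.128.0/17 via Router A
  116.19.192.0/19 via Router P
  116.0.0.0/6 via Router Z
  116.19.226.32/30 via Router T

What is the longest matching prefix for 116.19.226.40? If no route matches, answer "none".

116.19.192.0/18

Entries matching 116.19.226.40:
  116.0.0.0/6 (116.0.0.0 - 119.255.255.255)
  116.19.128.0/17 (116.19.128.0 - 116.19.255.255)
  116.19.192.0/18 (116.19.192.0 - 116.19.255.255)
Most specific is 116.19.192.0/18.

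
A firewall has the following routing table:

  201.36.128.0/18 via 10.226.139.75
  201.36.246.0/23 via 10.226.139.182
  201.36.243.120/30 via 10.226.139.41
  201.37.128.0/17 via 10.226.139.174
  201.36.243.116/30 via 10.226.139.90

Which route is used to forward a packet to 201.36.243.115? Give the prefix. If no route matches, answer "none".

201.36.243.115 is outside every listed prefix and there is no default route.

none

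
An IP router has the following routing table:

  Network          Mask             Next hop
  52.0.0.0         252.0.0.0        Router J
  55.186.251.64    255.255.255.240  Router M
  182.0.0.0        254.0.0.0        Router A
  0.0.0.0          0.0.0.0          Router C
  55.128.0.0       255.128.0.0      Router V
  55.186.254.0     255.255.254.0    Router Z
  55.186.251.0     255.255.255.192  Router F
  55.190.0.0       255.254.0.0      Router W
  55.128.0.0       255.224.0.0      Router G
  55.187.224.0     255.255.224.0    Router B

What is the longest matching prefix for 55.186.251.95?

Entries matching 55.186.251.95:
  0.0.0.0/0 (default, matches everything)
  52.0.0.0/6 (52.0.0.0 - 55.255.255.255)
  55.128.0.0/9 (55.128.0.0 - 55.255.255.255)
Most specific is 55.128.0.0/9.

55.128.0.0/9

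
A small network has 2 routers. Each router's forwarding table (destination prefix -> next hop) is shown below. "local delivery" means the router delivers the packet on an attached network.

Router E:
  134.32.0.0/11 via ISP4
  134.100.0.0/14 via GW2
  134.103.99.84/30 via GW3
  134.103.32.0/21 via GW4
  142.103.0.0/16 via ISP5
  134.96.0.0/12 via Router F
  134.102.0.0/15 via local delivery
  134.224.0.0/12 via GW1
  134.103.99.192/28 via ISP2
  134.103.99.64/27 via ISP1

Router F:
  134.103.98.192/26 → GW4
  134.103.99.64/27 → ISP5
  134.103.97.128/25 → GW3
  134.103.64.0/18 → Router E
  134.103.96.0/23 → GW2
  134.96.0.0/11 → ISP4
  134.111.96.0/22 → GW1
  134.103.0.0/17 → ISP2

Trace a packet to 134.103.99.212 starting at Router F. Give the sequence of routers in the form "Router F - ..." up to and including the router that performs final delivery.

At Router F: longest match for 134.103.99.212 is 134.103.64.0/18 -> Router E
At Router E: longest match for 134.103.99.212 is 134.102.0.0/15 -> local delivery

Router F - Router E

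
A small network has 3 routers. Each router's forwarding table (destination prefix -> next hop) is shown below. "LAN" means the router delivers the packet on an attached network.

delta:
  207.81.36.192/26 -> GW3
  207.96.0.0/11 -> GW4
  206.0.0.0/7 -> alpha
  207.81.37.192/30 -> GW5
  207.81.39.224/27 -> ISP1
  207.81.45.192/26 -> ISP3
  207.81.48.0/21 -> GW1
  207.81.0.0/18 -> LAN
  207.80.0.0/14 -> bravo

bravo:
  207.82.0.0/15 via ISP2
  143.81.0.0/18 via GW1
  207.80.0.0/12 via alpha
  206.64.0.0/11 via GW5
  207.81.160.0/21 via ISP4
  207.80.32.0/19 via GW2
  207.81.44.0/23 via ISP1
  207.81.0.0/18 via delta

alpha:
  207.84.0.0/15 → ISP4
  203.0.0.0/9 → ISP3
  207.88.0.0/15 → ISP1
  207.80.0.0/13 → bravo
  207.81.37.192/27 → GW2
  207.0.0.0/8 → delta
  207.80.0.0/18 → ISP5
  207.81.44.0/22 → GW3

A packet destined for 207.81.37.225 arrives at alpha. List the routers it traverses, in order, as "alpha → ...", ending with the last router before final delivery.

At alpha: longest match for 207.81.37.225 is 207.80.0.0/13 -> bravo
At bravo: longest match for 207.81.37.225 is 207.81.0.0/18 -> delta
At delta: longest match for 207.81.37.225 is 207.81.0.0/18 -> LAN

alpha → bravo → delta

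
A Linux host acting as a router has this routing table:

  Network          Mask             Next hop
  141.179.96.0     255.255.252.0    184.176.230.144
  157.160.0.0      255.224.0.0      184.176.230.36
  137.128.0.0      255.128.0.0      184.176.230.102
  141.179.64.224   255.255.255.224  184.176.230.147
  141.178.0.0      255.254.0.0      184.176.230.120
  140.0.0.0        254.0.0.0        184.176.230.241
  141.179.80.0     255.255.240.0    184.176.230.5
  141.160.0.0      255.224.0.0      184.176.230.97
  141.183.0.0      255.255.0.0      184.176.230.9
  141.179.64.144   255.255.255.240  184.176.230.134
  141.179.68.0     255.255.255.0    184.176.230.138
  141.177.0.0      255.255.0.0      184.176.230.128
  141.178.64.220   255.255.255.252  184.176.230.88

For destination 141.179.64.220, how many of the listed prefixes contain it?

3

Prefixes containing 141.179.64.220:
  140.0.0.0/7 (140.0.0.0 - 141.255.255.255)
  141.160.0.0/11 (141.160.0.0 - 141.191.255.255)
  141.178.0.0/15 (141.178.0.0 - 141.179.255.255)
Total matching entries: 3.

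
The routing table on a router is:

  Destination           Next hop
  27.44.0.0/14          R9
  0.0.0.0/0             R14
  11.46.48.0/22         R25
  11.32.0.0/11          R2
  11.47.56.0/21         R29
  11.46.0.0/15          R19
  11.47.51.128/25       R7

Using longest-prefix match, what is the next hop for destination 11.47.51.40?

Routes whose prefix contains 11.47.51.40:
  0.0.0.0/0 (default, matches everything) -> R14
  11.32.0.0/11 (11.32.0.0 - 11.63.255.255) -> R2
  11.46.0.0/15 (11.46.0.0 - 11.47.255.255) -> R19
More-specific entries that do NOT match:
  11.47.51.128/25 (11.47.51.128 - 11.47.51.255) does not contain 11.47.51.40
  11.46.48.0/22 (11.46.48.0 - 11.46.51.255) does not contain 11.47.51.40
  11.47.56.0/21 (11.47.56.0 - 11.47.63.255) does not contain 11.47.51.40
Longest matching prefix is /15 -> next hop R19.

R19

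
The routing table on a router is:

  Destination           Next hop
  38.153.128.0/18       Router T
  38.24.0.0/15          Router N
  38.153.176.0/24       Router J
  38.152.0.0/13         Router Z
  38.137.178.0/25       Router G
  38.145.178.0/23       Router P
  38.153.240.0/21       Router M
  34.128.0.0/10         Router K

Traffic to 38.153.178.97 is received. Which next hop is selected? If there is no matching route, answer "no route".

Routes whose prefix contains 38.153.178.97:
  38.152.0.0/13 (38.152.0.0 - 38.159.255.255) -> Router Z
  38.153.128.0/18 (38.153.128.0 - 38.153.191.255) -> Router T
More-specific entries that do NOT match:
  38.137.178.0/25 (38.137.178.0 - 38.137.178.127) does not contain 38.153.178.97
  38.153.176.0/24 (38.153.176.0 - 38.153.176.255) does not contain 38.153.178.97
  38.145.178.0/23 (38.145.178.0 - 38.145.179.255) does not contain 38.153.178.97
  38.153.240.0/21 (38.153.240.0 - 38.153.247.255) does not contain 38.153.178.97
Longest matching prefix is /18 -> next hop Router T.

Router T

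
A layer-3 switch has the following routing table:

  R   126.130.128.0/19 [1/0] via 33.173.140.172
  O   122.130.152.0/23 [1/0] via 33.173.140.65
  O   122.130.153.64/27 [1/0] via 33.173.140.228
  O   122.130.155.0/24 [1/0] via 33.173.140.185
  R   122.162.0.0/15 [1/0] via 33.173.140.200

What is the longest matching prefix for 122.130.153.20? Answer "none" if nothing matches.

Entries matching 122.130.153.20:
  122.130.152.0/23 (122.130.152.0 - 122.130.153.255)
Most specific is 122.130.152.0/23.

122.130.152.0/23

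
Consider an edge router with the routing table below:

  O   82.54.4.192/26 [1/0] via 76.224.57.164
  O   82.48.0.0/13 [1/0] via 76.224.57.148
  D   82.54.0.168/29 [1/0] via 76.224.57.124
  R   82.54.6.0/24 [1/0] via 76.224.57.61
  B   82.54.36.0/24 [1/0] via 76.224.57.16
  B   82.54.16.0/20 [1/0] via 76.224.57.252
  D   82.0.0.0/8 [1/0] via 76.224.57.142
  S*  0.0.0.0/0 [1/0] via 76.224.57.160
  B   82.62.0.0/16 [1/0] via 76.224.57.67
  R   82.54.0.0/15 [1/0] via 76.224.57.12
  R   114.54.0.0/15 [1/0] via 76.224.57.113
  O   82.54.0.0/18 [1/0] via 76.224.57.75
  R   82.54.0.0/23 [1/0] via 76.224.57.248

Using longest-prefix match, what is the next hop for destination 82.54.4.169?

76.224.57.75

Routes whose prefix contains 82.54.4.169:
  0.0.0.0/0 (default, matches everything) -> 76.224.57.160
  82.0.0.0/8 (82.0.0.0 - 82.255.255.255) -> 76.224.57.142
  82.48.0.0/13 (82.48.0.0 - 82.55.255.255) -> 76.224.57.148
  82.54.0.0/15 (82.54.0.0 - 82.55.255.255) -> 76.224.57.12
  82.54.0.0/18 (82.54.0.0 - 82.54.63.255) -> 76.224.57.75
More-specific entries that do NOT match:
  82.54.0.168/29 (82.54.0.168 - 82.54.0.175) does not contain 82.54.4.169
  82.54.4.192/26 (82.54.4.192 - 82.54.4.255) does not contain 82.54.4.169
  82.54.6.0/24 (82.54.6.0 - 82.54.6.255) does not contain 82.54.4.169
  82.54.36.0/24 (82.54.36.0 - 82.54.36.255) does not contain 82.54.4.169
  82.54.0.0/23 (82.54.0.0 - 82.54.1.255) does not contain 82.54.4.169
  82.54.16.0/20 (82.54.16.0 - 82.54.31.255) does not contain 82.54.4.169
Longest matching prefix is /18 -> next hop 76.224.57.75.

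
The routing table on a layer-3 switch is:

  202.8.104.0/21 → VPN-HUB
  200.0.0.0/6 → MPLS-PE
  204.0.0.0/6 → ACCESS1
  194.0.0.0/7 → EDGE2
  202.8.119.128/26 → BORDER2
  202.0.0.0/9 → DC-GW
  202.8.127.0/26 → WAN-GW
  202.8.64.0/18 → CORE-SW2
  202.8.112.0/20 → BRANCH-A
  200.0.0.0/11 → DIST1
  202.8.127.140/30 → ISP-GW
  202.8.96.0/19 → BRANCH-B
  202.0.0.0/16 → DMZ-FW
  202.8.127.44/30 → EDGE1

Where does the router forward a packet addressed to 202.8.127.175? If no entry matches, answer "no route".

Routes whose prefix contains 202.8.127.175:
  200.0.0.0/6 (200.0.0.0 - 203.255.255.255) -> MPLS-PE
  202.0.0.0/9 (202.0.0.0 - 202.127.255.255) -> DC-GW
  202.8.64.0/18 (202.8.64.0 - 202.8.127.255) -> CORE-SW2
  202.8.96.0/19 (202.8.96.0 - 202.8.127.255) -> BRANCH-B
  202.8.112.0/20 (202.8.112.0 - 202.8.127.255) -> BRANCH-A
More-specific entries that do NOT match:
  202.8.127.140/30 (202.8.127.140 - 202.8.127.143) does not contain 202.8.127.175
  202.8.127.44/30 (202.8.127.44 - 202.8.127.47) does not contain 202.8.127.175
  202.8.119.128/26 (202.8.119.128 - 202.8.119.191) does not contain 202.8.127.175
  202.8.127.0/26 (202.8.127.0 - 202.8.127.63) does not contain 202.8.127.175
  202.8.104.0/21 (202.8.104.0 - 202.8.111.255) does not contain 202.8.127.175
Longest matching prefix is /20 -> next hop BRANCH-A.

BRANCH-A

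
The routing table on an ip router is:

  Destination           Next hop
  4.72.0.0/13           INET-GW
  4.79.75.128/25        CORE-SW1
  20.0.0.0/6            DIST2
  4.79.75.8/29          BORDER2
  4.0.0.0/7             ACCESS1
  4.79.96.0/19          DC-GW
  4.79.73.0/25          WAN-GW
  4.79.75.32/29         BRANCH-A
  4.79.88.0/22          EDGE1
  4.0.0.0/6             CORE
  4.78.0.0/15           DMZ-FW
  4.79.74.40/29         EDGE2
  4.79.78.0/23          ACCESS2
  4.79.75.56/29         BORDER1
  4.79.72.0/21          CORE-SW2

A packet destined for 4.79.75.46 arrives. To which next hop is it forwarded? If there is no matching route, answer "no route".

Routes whose prefix contains 4.79.75.46:
  4.0.0.0/6 (4.0.0.0 - 7.255.255.255) -> CORE
  4.0.0.0/7 (4.0.0.0 - 5.255.255.255) -> ACCESS1
  4.72.0.0/13 (4.72.0.0 - 4.79.255.255) -> INET-GW
  4.78.0.0/15 (4.78.0.0 - 4.79.255.255) -> DMZ-FW
  4.79.72.0/21 (4.79.72.0 - 4.79.79.255) -> CORE-SW2
More-specific entries that do NOT match:
  4.79.75.8/29 (4.79.75.8 - 4.79.75.15) does not contain 4.79.75.46
  4.79.75.32/29 (4.79.75.32 - 4.79.75.39) does not contain 4.79.75.46
  4.79.74.40/29 (4.79.74.40 - 4.79.74.47) does not contain 4.79.75.46
  4.79.75.56/29 (4.79.75.56 - 4.79.75.63) does not contain 4.79.75.46
  4.79.75.128/25 (4.79.75.128 - 4.79.75.255) does not contain 4.79.75.46
  4.79.73.0/25 (4.79.73.0 - 4.79.73.127) does not contain 4.79.75.46
  4.79.78.0/23 (4.79.78.0 - 4.79.79.255) does not contain 4.79.75.46
  4.79.88.0/22 (4.79.88.0 - 4.79.91.255) does not contain 4.79.75.46
Longest matching prefix is /21 -> next hop CORE-SW2.

CORE-SW2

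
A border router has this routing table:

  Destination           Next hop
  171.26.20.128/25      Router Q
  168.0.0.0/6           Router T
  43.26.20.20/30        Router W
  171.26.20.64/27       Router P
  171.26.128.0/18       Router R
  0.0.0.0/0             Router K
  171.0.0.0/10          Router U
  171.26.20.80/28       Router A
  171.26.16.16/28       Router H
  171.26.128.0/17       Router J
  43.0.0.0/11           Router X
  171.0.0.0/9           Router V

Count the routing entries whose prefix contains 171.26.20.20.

Prefixes containing 171.26.20.20:
  0.0.0.0/0 (default, matches everything)
  168.0.0.0/6 (168.0.0.0 - 171.255.255.255)
  171.0.0.0/9 (171.0.0.0 - 171.127.255.255)
  171.0.0.0/10 (171.0.0.0 - 171.63.255.255)
Total matching entries: 4.

4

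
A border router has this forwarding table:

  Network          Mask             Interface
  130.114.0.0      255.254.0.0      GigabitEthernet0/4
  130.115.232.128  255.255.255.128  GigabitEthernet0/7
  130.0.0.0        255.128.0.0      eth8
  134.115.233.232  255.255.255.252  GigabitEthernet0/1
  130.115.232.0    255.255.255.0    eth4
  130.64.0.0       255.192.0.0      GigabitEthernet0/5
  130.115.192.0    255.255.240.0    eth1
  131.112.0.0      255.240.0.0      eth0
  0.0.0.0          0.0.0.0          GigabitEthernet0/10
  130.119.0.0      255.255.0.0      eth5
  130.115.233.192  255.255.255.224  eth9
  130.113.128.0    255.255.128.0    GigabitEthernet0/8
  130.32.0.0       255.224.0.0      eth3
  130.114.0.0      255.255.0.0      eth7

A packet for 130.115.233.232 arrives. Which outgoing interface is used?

GigabitEthernet0/4

Routes whose prefix contains 130.115.233.232:
  0.0.0.0/0 (default, matches everything) -> GigabitEthernet0/10
  130.0.0.0/9 (130.0.0.0 - 130.127.255.255) -> eth8
  130.64.0.0/10 (130.64.0.0 - 130.127.255.255) -> GigabitEthernet0/5
  130.114.0.0/15 (130.114.0.0 - 130.115.255.255) -> GigabitEthernet0/4
More-specific entries that do NOT match:
  134.115.233.232/30 (134.115.233.232 - 134.115.233.235) does not contain 130.115.233.232
  130.115.233.192/27 (130.115.233.192 - 130.115.233.223) does not contain 130.115.233.232
  130.115.232.128/25 (130.115.232.128 - 130.115.232.255) does not contain 130.115.233.232
  130.115.232.0/24 (130.115.232.0 - 130.115.232.255) does not contain 130.115.233.232
  130.115.192.0/20 (130.115.192.0 - 130.115.207.255) does not contain 130.115.233.232
  130.113.128.0/17 (130.113.128.0 - 130.113.255.255) does not contain 130.115.233.232
  130.119.0.0/16 (130.119.0.0 - 130.119.255.255) does not contain 130.115.233.232
  130.114.0.0/16 (130.114.0.0 - 130.114.255.255) does not contain 130.115.233.232
Longest matching prefix is /15 -> interface GigabitEthernet0/4.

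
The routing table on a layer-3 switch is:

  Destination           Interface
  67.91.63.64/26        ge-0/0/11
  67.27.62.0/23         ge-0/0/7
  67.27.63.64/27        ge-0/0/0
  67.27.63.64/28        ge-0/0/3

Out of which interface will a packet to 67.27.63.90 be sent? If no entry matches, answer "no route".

Routes whose prefix contains 67.27.63.90:
  67.27.62.0/23 (67.27.62.0 - 67.27.63.255) -> ge-0/0/7
  67.27.63.64/27 (67.27.63.64 - 67.27.63.95) -> ge-0/0/0
More-specific entries that do NOT match:
  67.27.63.64/28 (67.27.63.64 - 67.27.63.79) does not contain 67.27.63.90
Longest matching prefix is /27 -> interface ge-0/0/0.

ge-0/0/0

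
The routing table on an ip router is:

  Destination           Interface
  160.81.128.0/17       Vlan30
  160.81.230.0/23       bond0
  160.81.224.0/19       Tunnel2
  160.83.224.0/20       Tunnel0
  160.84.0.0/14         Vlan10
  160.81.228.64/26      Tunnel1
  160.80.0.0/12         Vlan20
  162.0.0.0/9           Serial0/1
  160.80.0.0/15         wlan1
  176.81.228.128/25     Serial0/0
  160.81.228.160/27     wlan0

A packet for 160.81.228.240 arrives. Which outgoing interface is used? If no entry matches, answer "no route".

Routes whose prefix contains 160.81.228.240:
  160.80.0.0/12 (160.80.0.0 - 160.95.255.255) -> Vlan20
  160.80.0.0/15 (160.80.0.0 - 160.81.255.255) -> wlan1
  160.81.128.0/17 (160.81.128.0 - 160.81.255.255) -> Vlan30
  160.81.224.0/19 (160.81.224.0 - 160.81.255.255) -> Tunnel2
More-specific entries that do NOT match:
  160.81.228.160/27 (160.81.228.160 - 160.81.228.191) does not contain 160.81.228.240
  160.81.228.64/26 (160.81.228.64 - 160.81.228.127) does not contain 160.81.228.240
  176.81.228.128/25 (176.81.228.128 - 176.81.228.255) does not contain 160.81.228.240
  160.81.230.0/23 (160.81.230.0 - 160.81.231.255) does not contain 160.81.228.240
  160.83.224.0/20 (160.83.224.0 - 160.83.239.255) does not contain 160.81.228.240
Longest matching prefix is /19 -> interface Tunnel2.

Tunnel2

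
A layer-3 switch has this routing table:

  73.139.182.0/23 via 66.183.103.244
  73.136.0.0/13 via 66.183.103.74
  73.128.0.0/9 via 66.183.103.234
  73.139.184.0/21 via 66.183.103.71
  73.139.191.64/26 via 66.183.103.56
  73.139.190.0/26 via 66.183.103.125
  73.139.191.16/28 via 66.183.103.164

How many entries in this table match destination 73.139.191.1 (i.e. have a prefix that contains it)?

Prefixes containing 73.139.191.1:
  73.128.0.0/9 (73.128.0.0 - 73.255.255.255)
  73.136.0.0/13 (73.136.0.0 - 73.143.255.255)
  73.139.184.0/21 (73.139.184.0 - 73.139.191.255)
Total matching entries: 3.

3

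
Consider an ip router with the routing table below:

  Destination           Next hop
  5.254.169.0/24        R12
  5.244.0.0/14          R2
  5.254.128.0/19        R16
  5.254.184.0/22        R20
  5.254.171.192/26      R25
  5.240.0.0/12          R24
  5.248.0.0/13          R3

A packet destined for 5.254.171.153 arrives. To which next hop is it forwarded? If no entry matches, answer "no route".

R3

Routes whose prefix contains 5.254.171.153:
  5.240.0.0/12 (5.240.0.0 - 5.255.255.255) -> R24
  5.248.0.0/13 (5.248.0.0 - 5.255.255.255) -> R3
More-specific entries that do NOT match:
  5.254.171.192/26 (5.254.171.192 - 5.254.171.255) does not contain 5.254.171.153
  5.254.169.0/24 (5.254.169.0 - 5.254.169.255) does not contain 5.254.171.153
  5.254.184.0/22 (5.254.184.0 - 5.254.187.255) does not contain 5.254.171.153
  5.254.128.0/19 (5.254.128.0 - 5.254.159.255) does not contain 5.254.171.153
  5.244.0.0/14 (5.244.0.0 - 5.247.255.255) does not contain 5.254.171.153
Longest matching prefix is /13 -> next hop R3.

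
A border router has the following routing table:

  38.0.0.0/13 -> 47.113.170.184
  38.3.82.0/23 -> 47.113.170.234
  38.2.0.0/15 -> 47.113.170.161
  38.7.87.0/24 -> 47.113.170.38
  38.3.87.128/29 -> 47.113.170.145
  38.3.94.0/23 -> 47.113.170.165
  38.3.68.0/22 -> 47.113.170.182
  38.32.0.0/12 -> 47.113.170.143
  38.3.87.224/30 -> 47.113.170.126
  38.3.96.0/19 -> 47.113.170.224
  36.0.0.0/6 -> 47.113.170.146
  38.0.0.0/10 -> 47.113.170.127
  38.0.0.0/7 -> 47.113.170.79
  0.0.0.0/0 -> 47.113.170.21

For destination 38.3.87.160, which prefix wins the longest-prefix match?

Entries matching 38.3.87.160:
  0.0.0.0/0 (default, matches everything)
  36.0.0.0/6 (36.0.0.0 - 39.255.255.255)
  38.0.0.0/7 (38.0.0.0 - 39.255.255.255)
  38.0.0.0/10 (38.0.0.0 - 38.63.255.255)
  38.0.0.0/13 (38.0.0.0 - 38.7.255.255)
  38.2.0.0/15 (38.2.0.0 - 38.3.255.255)
Most specific is 38.2.0.0/15.

38.2.0.0/15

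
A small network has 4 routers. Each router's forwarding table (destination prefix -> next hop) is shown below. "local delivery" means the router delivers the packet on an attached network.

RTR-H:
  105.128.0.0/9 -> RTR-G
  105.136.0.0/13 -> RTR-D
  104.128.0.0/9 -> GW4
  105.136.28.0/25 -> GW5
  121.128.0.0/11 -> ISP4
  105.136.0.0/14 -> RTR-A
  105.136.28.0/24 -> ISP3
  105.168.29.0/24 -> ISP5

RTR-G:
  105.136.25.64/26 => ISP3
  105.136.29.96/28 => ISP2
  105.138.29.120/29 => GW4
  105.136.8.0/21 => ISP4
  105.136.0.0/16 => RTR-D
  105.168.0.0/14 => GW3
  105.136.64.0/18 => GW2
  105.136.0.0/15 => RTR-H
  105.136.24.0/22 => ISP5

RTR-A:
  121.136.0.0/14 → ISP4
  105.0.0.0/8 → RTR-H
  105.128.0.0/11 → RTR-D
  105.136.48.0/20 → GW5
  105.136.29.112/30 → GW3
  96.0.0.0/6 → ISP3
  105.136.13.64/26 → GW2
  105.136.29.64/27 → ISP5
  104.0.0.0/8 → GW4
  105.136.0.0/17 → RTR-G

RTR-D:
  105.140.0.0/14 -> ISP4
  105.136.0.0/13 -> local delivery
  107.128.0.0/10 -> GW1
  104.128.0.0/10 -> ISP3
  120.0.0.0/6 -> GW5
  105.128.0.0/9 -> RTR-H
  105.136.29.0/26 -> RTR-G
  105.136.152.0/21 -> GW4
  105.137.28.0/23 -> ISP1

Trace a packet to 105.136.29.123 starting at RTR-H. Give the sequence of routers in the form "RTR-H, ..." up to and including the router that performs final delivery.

At RTR-H: longest match for 105.136.29.123 is 105.136.0.0/14 -> RTR-A
At RTR-A: longest match for 105.136.29.123 is 105.136.0.0/17 -> RTR-G
At RTR-G: longest match for 105.136.29.123 is 105.136.0.0/16 -> RTR-D
At RTR-D: longest match for 105.136.29.123 is 105.136.0.0/13 -> local delivery

RTR-H, RTR-A, RTR-G, RTR-D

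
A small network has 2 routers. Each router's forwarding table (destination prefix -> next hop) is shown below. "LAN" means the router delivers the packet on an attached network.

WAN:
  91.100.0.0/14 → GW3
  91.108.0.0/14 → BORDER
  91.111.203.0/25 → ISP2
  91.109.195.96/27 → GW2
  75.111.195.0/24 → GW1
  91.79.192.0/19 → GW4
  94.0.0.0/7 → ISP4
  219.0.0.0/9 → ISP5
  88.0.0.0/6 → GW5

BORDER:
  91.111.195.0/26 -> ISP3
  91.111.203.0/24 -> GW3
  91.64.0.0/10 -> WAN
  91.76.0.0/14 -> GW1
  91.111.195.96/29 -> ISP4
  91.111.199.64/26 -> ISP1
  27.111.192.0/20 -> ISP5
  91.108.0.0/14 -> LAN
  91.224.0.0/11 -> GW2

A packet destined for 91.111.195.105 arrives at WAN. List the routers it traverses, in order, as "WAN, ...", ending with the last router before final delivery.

WAN, BORDER

At WAN: longest match for 91.111.195.105 is 91.108.0.0/14 -> BORDER
At BORDER: longest match for 91.111.195.105 is 91.108.0.0/14 -> LAN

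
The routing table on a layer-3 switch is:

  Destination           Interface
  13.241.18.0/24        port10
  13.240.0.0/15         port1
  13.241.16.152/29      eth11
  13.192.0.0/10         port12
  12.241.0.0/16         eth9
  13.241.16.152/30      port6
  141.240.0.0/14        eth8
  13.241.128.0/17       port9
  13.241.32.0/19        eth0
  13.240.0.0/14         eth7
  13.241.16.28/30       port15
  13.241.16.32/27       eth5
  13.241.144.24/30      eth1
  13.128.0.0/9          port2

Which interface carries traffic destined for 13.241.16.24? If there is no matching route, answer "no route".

port1

Routes whose prefix contains 13.241.16.24:
  13.128.0.0/9 (13.128.0.0 - 13.255.255.255) -> port2
  13.192.0.0/10 (13.192.0.0 - 13.255.255.255) -> port12
  13.240.0.0/14 (13.240.0.0 - 13.243.255.255) -> eth7
  13.240.0.0/15 (13.240.0.0 - 13.241.255.255) -> port1
More-specific entries that do NOT match:
  13.241.16.152/30 (13.241.16.152 - 13.241.16.155) does not contain 13.241.16.24
  13.241.16.28/30 (13.241.16.28 - 13.241.16.31) does not contain 13.241.16.24
  13.241.144.24/30 (13.241.144.24 - 13.241.144.27) does not contain 13.241.16.24
  13.241.16.152/29 (13.241.16.152 - 13.241.16.159) does not contain 13.241.16.24
  13.241.16.32/27 (13.241.16.32 - 13.241.16.63) does not contain 13.241.16.24
  13.241.18.0/24 (13.241.18.0 - 13.241.18.255) does not contain 13.241.16.24
  13.241.32.0/19 (13.241.32.0 - 13.241.63.255) does not contain 13.241.16.24
  13.241.128.0/17 (13.241.128.0 - 13.241.255.255) does not contain 13.241.16.24
  12.241.0.0/16 (12.241.0.0 - 12.241.255.255) does not contain 13.241.16.24
Longest matching prefix is /15 -> interface port1.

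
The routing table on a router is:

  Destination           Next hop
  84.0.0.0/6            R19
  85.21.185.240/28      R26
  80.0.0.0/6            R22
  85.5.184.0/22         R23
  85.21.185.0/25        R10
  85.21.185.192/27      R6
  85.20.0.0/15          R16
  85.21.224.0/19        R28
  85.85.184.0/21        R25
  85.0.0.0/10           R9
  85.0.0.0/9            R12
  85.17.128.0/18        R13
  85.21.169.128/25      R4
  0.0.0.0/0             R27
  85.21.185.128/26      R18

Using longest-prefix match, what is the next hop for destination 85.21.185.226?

R16

Routes whose prefix contains 85.21.185.226:
  0.0.0.0/0 (default, matches everything) -> R27
  84.0.0.0/6 (84.0.0.0 - 87.255.255.255) -> R19
  85.0.0.0/9 (85.0.0.0 - 85.127.255.255) -> R12
  85.0.0.0/10 (85.0.0.0 - 85.63.255.255) -> R9
  85.20.0.0/15 (85.20.0.0 - 85.21.255.255) -> R16
More-specific entries that do NOT match:
  85.21.185.240/28 (85.21.185.240 - 85.21.185.255) does not contain 85.21.185.226
  85.21.185.192/27 (85.21.185.192 - 85.21.185.223) does not contain 85.21.185.226
  85.21.185.128/26 (85.21.185.128 - 85.21.185.191) does not contain 85.21.185.226
  85.21.185.0/25 (85.21.185.0 - 85.21.185.127) does not contain 85.21.185.226
  85.21.169.128/25 (85.21.169.128 - 85.21.169.255) does not contain 85.21.185.226
  85.5.184.0/22 (85.5.184.0 - 85.5.187.255) does not contain 85.21.185.226
  85.85.184.0/21 (85.85.184.0 - 85.85.191.255) does not contain 85.21.185.226
  85.21.224.0/19 (85.21.224.0 - 85.21.255.255) does not contain 85.21.185.226
  85.17.128.0/18 (85.17.128.0 - 85.17.191.255) does not contain 85.21.185.226
Longest matching prefix is /15 -> next hop R16.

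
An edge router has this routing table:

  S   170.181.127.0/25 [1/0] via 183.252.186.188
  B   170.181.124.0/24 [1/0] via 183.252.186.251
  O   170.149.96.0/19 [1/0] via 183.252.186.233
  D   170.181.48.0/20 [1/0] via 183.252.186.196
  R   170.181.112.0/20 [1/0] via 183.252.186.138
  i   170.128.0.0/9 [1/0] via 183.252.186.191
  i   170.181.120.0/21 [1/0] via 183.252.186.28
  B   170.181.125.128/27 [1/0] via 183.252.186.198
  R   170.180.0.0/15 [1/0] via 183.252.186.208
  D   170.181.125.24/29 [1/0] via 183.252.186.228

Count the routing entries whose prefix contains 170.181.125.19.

Prefixes containing 170.181.125.19:
  170.128.0.0/9 (170.128.0.0 - 170.255.255.255)
  170.180.0.0/15 (170.180.0.0 - 170.181.255.255)
  170.181.112.0/20 (170.181.112.0 - 170.181.127.255)
  170.181.120.0/21 (170.181.120.0 - 170.181.127.255)
Total matching entries: 4.

4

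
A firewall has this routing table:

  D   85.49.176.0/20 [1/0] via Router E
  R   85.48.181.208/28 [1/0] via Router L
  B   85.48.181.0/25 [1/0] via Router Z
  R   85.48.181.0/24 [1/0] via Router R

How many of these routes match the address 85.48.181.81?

Prefixes containing 85.48.181.81:
  85.48.181.0/24 (85.48.181.0 - 85.48.181.255)
  85.48.181.0/25 (85.48.181.0 - 85.48.181.127)
Total matching entries: 2.

2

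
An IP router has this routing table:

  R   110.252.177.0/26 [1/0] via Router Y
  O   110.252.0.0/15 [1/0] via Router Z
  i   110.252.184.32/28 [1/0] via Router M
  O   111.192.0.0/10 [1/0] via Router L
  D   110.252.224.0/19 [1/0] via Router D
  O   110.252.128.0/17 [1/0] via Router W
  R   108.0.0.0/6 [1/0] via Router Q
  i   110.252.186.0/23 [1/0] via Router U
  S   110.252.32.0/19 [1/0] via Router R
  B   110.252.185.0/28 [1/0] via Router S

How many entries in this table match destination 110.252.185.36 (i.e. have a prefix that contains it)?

3

Prefixes containing 110.252.185.36:
  108.0.0.0/6 (108.0.0.0 - 111.255.255.255)
  110.252.0.0/15 (110.252.0.0 - 110.253.255.255)
  110.252.128.0/17 (110.252.128.0 - 110.252.255.255)
Total matching entries: 3.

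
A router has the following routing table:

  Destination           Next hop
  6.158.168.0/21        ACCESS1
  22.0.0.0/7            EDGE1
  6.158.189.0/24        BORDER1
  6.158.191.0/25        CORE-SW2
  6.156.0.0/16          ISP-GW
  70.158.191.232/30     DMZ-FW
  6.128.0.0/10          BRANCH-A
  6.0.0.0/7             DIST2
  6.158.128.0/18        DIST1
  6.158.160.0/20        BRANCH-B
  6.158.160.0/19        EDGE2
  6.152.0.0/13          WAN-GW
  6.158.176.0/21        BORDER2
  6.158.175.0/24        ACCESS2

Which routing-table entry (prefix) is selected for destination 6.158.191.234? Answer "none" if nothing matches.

6.158.160.0/19

Entries matching 6.158.191.234:
  6.0.0.0/7 (6.0.0.0 - 7.255.255.255)
  6.128.0.0/10 (6.128.0.0 - 6.191.255.255)
  6.152.0.0/13 (6.152.0.0 - 6.159.255.255)
  6.158.128.0/18 (6.158.128.0 - 6.158.191.255)
  6.158.160.0/19 (6.158.160.0 - 6.158.191.255)
Most specific is 6.158.160.0/19.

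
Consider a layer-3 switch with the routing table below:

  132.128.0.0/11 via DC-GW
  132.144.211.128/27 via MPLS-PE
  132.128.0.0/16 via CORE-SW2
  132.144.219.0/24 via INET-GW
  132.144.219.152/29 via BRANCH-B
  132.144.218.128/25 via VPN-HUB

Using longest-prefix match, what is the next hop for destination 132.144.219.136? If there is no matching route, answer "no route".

INET-GW

Routes whose prefix contains 132.144.219.136:
  132.128.0.0/11 (132.128.0.0 - 132.159.255.255) -> DC-GW
  132.144.219.0/24 (132.144.219.0 - 132.144.219.255) -> INET-GW
More-specific entries that do NOT match:
  132.144.219.152/29 (132.144.219.152 - 132.144.219.159) does not contain 132.144.219.136
  132.144.211.128/27 (132.144.211.128 - 132.144.211.159) does not contain 132.144.219.136
  132.144.218.128/25 (132.144.218.128 - 132.144.218.255) does not contain 132.144.219.136
Longest matching prefix is /24 -> next hop INET-GW.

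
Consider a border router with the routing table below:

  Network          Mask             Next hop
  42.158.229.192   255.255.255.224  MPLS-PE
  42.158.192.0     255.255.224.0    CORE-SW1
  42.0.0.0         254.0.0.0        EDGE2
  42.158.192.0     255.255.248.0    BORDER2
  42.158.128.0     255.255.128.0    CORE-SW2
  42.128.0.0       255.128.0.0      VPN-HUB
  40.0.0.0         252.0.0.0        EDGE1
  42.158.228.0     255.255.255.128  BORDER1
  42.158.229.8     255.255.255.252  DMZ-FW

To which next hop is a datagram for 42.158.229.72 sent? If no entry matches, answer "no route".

Routes whose prefix contains 42.158.229.72:
  40.0.0.0/6 (40.0.0.0 - 43.255.255.255) -> EDGE1
  42.0.0.0/7 (42.0.0.0 - 43.255.255.255) -> EDGE2
  42.128.0.0/9 (42.128.0.0 - 42.255.255.255) -> VPN-HUB
  42.158.128.0/17 (42.158.128.0 - 42.158.255.255) -> CORE-SW2
More-specific entries that do NOT match:
  42.158.229.8/30 (42.158.229.8 - 42.158.229.11) does not contain 42.158.229.72
  42.158.229.192/27 (42.158.229.192 - 42.158.229.223) does not contain 42.158.229.72
  42.158.228.0/25 (42.158.228.0 - 42.158.228.127) does not contain 42.158.229.72
  42.158.192.0/21 (42.158.192.0 - 42.158.199.255) does not contain 42.158.229.72
  42.158.192.0/19 (42.158.192.0 - 42.158.223.255) does not contain 42.158.229.72
Longest matching prefix is /17 -> next hop CORE-SW2.

CORE-SW2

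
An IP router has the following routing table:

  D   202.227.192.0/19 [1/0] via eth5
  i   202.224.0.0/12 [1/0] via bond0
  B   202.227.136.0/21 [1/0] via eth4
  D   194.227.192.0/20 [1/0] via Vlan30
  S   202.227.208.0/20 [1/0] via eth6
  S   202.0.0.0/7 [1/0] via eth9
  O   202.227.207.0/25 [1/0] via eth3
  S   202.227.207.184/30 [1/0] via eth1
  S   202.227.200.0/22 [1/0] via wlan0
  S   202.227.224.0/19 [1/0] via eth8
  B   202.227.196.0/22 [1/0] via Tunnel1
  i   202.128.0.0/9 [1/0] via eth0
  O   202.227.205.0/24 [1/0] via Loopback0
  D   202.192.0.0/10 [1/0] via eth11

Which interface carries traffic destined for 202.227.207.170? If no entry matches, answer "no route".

Routes whose prefix contains 202.227.207.170:
  202.0.0.0/7 (202.0.0.0 - 203.255.255.255) -> eth9
  202.128.0.0/9 (202.128.0.0 - 202.255.255.255) -> eth0
  202.192.0.0/10 (202.192.0.0 - 202.255.255.255) -> eth11
  202.224.0.0/12 (202.224.0.0 - 202.239.255.255) -> bond0
  202.227.192.0/19 (202.227.192.0 - 202.227.223.255) -> eth5
More-specific entries that do NOT match:
  202.227.207.184/30 (202.227.207.184 - 202.227.207.187) does not contain 202.227.207.170
  202.227.207.0/25 (202.227.207.0 - 202.227.207.127) does not contain 202.227.207.170
  202.227.205.0/24 (202.227.205.0 - 202.227.205.255) does not contain 202.227.207.170
  202.227.200.0/22 (202.227.200.0 - 202.227.203.255) does not contain 202.227.207.170
  202.227.196.0/22 (202.227.196.0 - 202.227.199.255) does not contain 202.227.207.170
  202.227.136.0/21 (202.227.136.0 - 202.227.143.255) does not contain 202.227.207.170
  194.227.192.0/20 (194.227.192.0 - 194.227.207.255) does not contain 202.227.207.170
  202.227.208.0/20 (202.227.208.0 - 202.227.223.255) does not contain 202.227.207.170
Longest matching prefix is /19 -> interface eth5.

eth5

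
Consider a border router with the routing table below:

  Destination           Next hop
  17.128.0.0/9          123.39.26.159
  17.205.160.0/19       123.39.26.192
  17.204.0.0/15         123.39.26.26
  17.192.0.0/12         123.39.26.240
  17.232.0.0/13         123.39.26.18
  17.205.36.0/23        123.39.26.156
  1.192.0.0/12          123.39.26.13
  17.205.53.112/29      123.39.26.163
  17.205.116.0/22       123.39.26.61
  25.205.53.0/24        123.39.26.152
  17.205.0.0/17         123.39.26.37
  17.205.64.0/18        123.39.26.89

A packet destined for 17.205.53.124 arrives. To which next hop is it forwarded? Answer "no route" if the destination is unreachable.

Routes whose prefix contains 17.205.53.124:
  17.128.0.0/9 (17.128.0.0 - 17.255.255.255) -> 123.39.26.159
  17.192.0.0/12 (17.192.0.0 - 17.207.255.255) -> 123.39.26.240
  17.204.0.0/15 (17.204.0.0 - 17.205.255.255) -> 123.39.26.26
  17.205.0.0/17 (17.205.0.0 - 17.205.127.255) -> 123.39.26.37
More-specific entries that do NOT match:
  17.205.53.112/29 (17.205.53.112 - 17.205.53.119) does not contain 17.205.53.124
  25.205.53.0/24 (25.205.53.0 - 25.205.53.255) does not contain 17.205.53.124
  17.205.36.0/23 (17.205.36.0 - 17.205.37.255) does not contain 17.205.53.124
  17.205.116.0/22 (17.205.116.0 - 17.205.119.255) does not contain 17.205.53.124
  17.205.160.0/19 (17.205.160.0 - 17.205.191.255) does not contain 17.205.53.124
  17.205.64.0/18 (17.205.64.0 - 17.205.127.255) does not contain 17.205.53.124
Longest matching prefix is /17 -> next hop 123.39.26.37.

123.39.26.37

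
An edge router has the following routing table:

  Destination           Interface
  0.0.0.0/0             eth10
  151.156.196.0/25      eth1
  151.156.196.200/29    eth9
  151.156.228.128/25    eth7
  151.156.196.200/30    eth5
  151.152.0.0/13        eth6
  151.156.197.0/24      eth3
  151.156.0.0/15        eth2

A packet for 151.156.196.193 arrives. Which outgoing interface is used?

Routes whose prefix contains 151.156.196.193:
  0.0.0.0/0 (default, matches everything) -> eth10
  151.152.0.0/13 (151.152.0.0 - 151.159.255.255) -> eth6
  151.156.0.0/15 (151.156.0.0 - 151.157.255.255) -> eth2
More-specific entries that do NOT match:
  151.156.196.200/30 (151.156.196.200 - 151.156.196.203) does not contain 151.156.196.193
  151.156.196.200/29 (151.156.196.200 - 151.156.196.207) does not contain 151.156.196.193
  151.156.196.0/25 (151.156.196.0 - 151.156.196.127) does not contain 151.156.196.193
  151.156.228.128/25 (151.156.228.128 - 151.156.228.255) does not contain 151.156.196.193
  151.156.197.0/24 (151.156.197.0 - 151.156.197.255) does not contain 151.156.196.193
Longest matching prefix is /15 -> interface eth2.

eth2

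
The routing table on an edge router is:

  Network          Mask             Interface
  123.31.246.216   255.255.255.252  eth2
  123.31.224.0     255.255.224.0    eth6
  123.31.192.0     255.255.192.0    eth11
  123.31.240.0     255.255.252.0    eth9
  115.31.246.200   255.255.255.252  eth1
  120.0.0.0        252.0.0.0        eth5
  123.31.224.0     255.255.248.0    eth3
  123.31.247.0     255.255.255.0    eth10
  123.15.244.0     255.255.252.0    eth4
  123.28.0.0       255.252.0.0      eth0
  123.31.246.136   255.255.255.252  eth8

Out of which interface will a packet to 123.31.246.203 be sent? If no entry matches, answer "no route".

eth6

Routes whose prefix contains 123.31.246.203:
  120.0.0.0/6 (120.0.0.0 - 123.255.255.255) -> eth5
  123.28.0.0/14 (123.28.0.0 - 123.31.255.255) -> eth0
  123.31.192.0/18 (123.31.192.0 - 123.31.255.255) -> eth11
  123.31.224.0/19 (123.31.224.0 - 123.31.255.255) -> eth6
More-specific entries that do NOT match:
  123.31.246.216/30 (123.31.246.216 - 123.31.246.219) does not contain 123.31.246.203
  115.31.246.200/30 (115.31.246.200 - 115.31.246.203) does not contain 123.31.246.203
  123.31.246.136/30 (123.31.246.136 - 123.31.246.139) does not contain 123.31.246.203
  123.31.247.0/24 (123.31.247.0 - 123.31.247.255) does not contain 123.31.246.203
  123.31.240.0/22 (123.31.240.0 - 123.31.243.255) does not contain 123.31.246.203
  123.15.244.0/22 (123.15.244.0 - 123.15.247.255) does not contain 123.31.246.203
  123.31.224.0/21 (123.31.224.0 - 123.31.231.255) does not contain 123.31.246.203
Longest matching prefix is /19 -> interface eth6.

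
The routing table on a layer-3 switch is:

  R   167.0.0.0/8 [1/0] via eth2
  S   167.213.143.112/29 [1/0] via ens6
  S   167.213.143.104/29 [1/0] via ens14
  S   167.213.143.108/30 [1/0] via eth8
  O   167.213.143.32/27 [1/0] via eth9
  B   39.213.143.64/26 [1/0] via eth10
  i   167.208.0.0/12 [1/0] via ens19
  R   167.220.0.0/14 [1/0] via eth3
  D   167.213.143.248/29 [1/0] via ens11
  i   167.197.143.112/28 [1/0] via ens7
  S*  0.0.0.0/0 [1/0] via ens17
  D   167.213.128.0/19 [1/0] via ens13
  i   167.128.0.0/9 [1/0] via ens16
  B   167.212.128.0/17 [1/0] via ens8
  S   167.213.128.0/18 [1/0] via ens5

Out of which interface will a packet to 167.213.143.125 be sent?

ens13

Routes whose prefix contains 167.213.143.125:
  0.0.0.0/0 (default, matches everything) -> ens17
  167.0.0.0/8 (167.0.0.0 - 167.255.255.255) -> eth2
  167.128.0.0/9 (167.128.0.0 - 167.255.255.255) -> ens16
  167.208.0.0/12 (167.208.0.0 - 167.223.255.255) -> ens19
  167.213.128.0/18 (167.213.128.0 - 167.213.191.255) -> ens5
  167.213.128.0/19 (167.213.128.0 - 167.213.159.255) -> ens13
More-specific entries that do NOT match:
  167.213.143.108/30 (167.213.143.108 - 167.213.143.111) does not contain 167.213.143.125
  167.213.143.112/29 (167.213.143.112 - 167.213.143.119) does not contain 167.213.143.125
  167.213.143.104/29 (167.213.143.104 - 167.213.143.111) does not contain 167.213.143.125
  167.213.143.248/29 (167.213.143.248 - 167.213.143.255) does not contain 167.213.143.125
  167.197.143.112/28 (167.197.143.112 - 167.197.143.127) does not contain 167.213.143.125
  167.213.143.32/27 (167.213.143.32 - 167.213.143.63) does not contain 167.213.143.125
  39.213.143.64/26 (39.213.143.64 - 39.213.143.127) does not contain 167.213.143.125
Longest matching prefix is /19 -> interface ens13.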